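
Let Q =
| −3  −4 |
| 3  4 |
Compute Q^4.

[[−3, −4], [3, 4]]

Q^2 = [[−3, −4], [3, 4]]
Q^3 = [[−3, −4], [3, 4]]
Q^4 = [[−3, −4], [3, 4]]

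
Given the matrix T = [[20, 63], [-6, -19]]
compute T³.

tr T = 1 and det T = -2, so the characteristic polynomial is λ² − (1)λ + (-2) with roots -1 and 2.
Eigenvectors give P = [[-3, 7], [1, -2]] with P⁻¹ = [[2, 7], [1, 3]], and T = P·diag(-1, 2)·P⁻¹.
Then T³ = P·diag(-1, 8)·P⁻¹ = [[3, 56], [-1, -16]] · [[2, 7], [1, 3]] = [[62, 189], [-18, -55]].

[[62, 189], [-18, -55]]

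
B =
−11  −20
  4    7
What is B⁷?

tr B = −4 and det B = 3, so the characteristic polynomial is λ² − (−4)λ + (3) with roots −3 and −1.
Eigenvectors give P = [[−5, 2], [2, −1]] with P⁻¹ = [[−1, −2], [−2, −5]], and B = P·diag(−3, −1)·P⁻¹.
Then B⁷ = P·diag(−2187, −1)·P⁻¹ = [[10935, −2], [−4374, 1]] · [[−1, −2], [−2, −5]] = [[−10931, −21860], [4372, 8743]].

[[−10931, −21860], [4372, 8743]]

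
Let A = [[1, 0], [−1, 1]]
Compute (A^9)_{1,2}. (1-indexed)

A = I + N where N = [[0, 0], [−1, 0]] is strictly lower-triangular, so N^2 = 0.
(I + N)^9 = I + 9·N = [[1, 0], [−9, 1]].

0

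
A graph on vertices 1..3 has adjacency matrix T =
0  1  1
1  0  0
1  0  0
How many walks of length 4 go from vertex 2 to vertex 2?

The number of length-4 walks from vertex 2 to vertex 2 is entry (2,2) of T^4, where T is the adjacency matrix.
T^2 = [[2, 0, 0], [0, 1, 1], [0, 1, 1]]
T^3 = [[0, 2, 2], [2, 0, 0], [2, 0, 0]]
T^4 = [[4, 0, 0], [0, 2, 2], [0, 2, 2]]

2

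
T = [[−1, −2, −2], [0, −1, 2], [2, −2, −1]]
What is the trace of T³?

T² = [[−3, 8, 0], [4, −3, −4], [−4, 0, −7]]
T³ = [[3, −2, 22], [−12, 3, −10], [−10, 22, 15]]

21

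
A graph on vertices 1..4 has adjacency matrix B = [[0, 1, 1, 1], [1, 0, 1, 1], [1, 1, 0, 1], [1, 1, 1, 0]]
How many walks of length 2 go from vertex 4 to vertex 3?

2

The number of length-2 walks from vertex 4 to vertex 3 is entry (4,3) of B², where B is the adjacency matrix.
B² = [[3, 2, 2, 2], [2, 3, 2, 2], [2, 2, 3, 2], [2, 2, 2, 3]]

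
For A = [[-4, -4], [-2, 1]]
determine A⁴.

A² = [[24, 12], [6, 9]]
A³ = [[-120, -84], [-42, -15]]
A⁴ = [[648, 396], [198, 153]]

[[648, 396], [198, 153]]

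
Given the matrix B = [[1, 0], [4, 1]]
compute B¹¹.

B = I + N where N = [[0, 0], [4, 0]] is strictly lower-triangular, so N² = 0.
(I + N)¹¹ = I + 11·N = [[1, 0], [44, 1]].

[[1, 0], [44, 1]]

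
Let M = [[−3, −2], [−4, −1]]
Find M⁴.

M² = [[17, 8], [16, 9]]
M³ = [[−83, −42], [−84, −41]]
M⁴ = [[417, 208], [416, 209]]

[[417, 208], [416, 209]]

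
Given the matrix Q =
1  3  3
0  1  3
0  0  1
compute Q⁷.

Q = I + N where N = [[0, 3, 3], [0, 0, 3], [0, 0, 0]] is strictly upper-triangular, so N³ = 0.
(I + N)⁷ = I + 7·N + 21·N² = [[1, 21, 210], [0, 1, 21], [0, 0, 1]].

[[1, 21, 210], [0, 1, 21], [0, 0, 1]]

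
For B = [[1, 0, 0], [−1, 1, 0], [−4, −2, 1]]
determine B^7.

[[1, 0, 0], [−7, 1, 0], [14, −14, 1]]

B = I + N where N = [[0, 0, 0], [−1, 0, 0], [−4, −2, 0]] is strictly lower-triangular, so N^3 = 0.
(I + N)^7 = I + 7·N + 21·N^2 = [[1, 0, 0], [−7, 1, 0], [14, −14, 1]].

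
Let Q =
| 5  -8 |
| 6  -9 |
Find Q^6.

tr Q = -4 and det Q = 3, so the characteristic polynomial is λ² − (-4)λ + (3) with roots -1 and -3.
Eigenvectors give P = [[-4, 1], [-3, 1]] with P⁻¹ = [[-1, 1], [-3, 4]], and Q = P·diag(-1, -3)·P⁻¹.
Then Q^6 = P·diag(1, 729)·P⁻¹ = [[-4, 729], [-3, 729]] · [[-1, 1], [-3, 4]] = [[-2183, 2912], [-2184, 2913]].

[[-2183, 2912], [-2184, 2913]]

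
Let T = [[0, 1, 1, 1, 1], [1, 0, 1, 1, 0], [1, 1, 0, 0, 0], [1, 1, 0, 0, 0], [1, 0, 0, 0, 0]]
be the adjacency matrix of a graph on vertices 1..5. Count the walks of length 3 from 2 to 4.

The number of length-3 walks from vertex 2 to vertex 4 is entry (2,4) of T³, where T is the adjacency matrix.
T² = [[4, 2, 1, 1, 0], [2, 3, 1, 1, 1], [1, 1, 2, 2, 1], [1, 1, 2, 2, 1], [0, 1, 1, 1, 1]]
T³ = [[4, 6, 6, 6, 4], [6, 4, 5, 5, 2], [6, 5, 2, 2, 1], [6, 5, 2, 2, 1], [4, 2, 1, 1, 0]]

5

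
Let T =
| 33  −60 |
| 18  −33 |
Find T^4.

tr T = 0 and det T = −9, so the characteristic polynomial is λ² − (0)λ + (−9) with roots −3 and 3.
Eigenvectors give P = [[−5, −2], [−3, −1]] with P⁻¹ = [[1, −2], [−3, 5]], and T = P·diag(−3, 3)·P⁻¹.
Then T^4 = P·diag(81, 81)·P⁻¹ = [[−405, −162], [−243, −81]] · [[1, −2], [−3, 5]] = [[81, 0], [0, 81]].

[[81, 0], [0, 81]]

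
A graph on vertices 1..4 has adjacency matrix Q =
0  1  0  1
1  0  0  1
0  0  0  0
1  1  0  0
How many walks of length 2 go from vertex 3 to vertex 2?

The number of length-2 walks from vertex 3 to vertex 2 is entry (3,2) of Q², where Q is the adjacency matrix.
Q² = [[2, 1, 0, 1], [1, 2, 0, 1], [0, 0, 0, 0], [1, 1, 0, 2]]

0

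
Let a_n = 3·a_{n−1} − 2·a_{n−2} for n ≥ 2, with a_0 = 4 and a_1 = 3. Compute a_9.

−507

With companion matrix B = [[3, −2], [1, 0]], [a_n, a_{n−1}]ᵀ = B·[a_{n−1}, a_{n−2}]ᵀ, so [a_9, a_8]ᵀ = B^8·[a_1, a_0]ᵀ.
B^8 = [[511, −510], [255, −254]], giving [a_9, a_8]ᵀ = [[−507], [−251]].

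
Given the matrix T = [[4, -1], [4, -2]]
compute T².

[[12, -2], [8, 0]]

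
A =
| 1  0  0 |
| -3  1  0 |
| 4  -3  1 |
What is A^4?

[[1, 0, 0], [-12, 1, 0], [70, -12, 1]]

A = I + N where N = [[0, 0, 0], [-3, 0, 0], [4, -3, 0]] is strictly lower-triangular, so N^3 = 0.
(I + N)^4 = I + 4·N + 6·N^2 = [[1, 0, 0], [-12, 1, 0], [70, -12, 1]].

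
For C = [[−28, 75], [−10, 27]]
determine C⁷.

tr C = −1 and det C = −6, so the characteristic polynomial is λ² − (−1)λ + (−6) with roots −3 and 2.
Eigenvectors give P = [[3, −5], [1, −2]] with P⁻¹ = [[2, −5], [1, −3]], and C = P·diag(−3, 2)·P⁻¹.
Then C⁷ = P·diag(−2187, 128)·P⁻¹ = [[−6561, −640], [−2187, −256]] · [[2, −5], [1, −3]] = [[−13762, 34725], [−4630, 11703]].

[[−13762, 34725], [−4630, 11703]]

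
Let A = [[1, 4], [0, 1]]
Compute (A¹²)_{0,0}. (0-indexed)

1

A = I + N where N = [[0, 4], [0, 0]] is strictly upper-triangular, so N² = 0.
(I + N)¹² = I + 12·N = [[1, 48], [0, 1]].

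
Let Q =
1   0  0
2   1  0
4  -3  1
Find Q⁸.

[[1, 0, 0], [16, 1, 0], [-136, -24, 1]]

Q = I + N where N = [[0, 0, 0], [2, 0, 0], [4, -3, 0]] is strictly lower-triangular, so N³ = 0.
(I + N)⁸ = I + 8·N + 28·N² = [[1, 0, 0], [16, 1, 0], [-136, -24, 1]].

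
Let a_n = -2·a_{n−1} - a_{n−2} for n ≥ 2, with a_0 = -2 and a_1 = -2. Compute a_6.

22

With companion matrix A = [[-2, -1], [1, 0]], [a_n, a_{n−1}]ᵀ = A·[a_{n−1}, a_{n−2}]ᵀ, so [a_6, a_5]ᵀ = A⁵·[a_1, a_0]ᵀ.
A⁵ = [[-6, -5], [5, 4]], giving [a_6, a_5]ᵀ = [[22], [-18]].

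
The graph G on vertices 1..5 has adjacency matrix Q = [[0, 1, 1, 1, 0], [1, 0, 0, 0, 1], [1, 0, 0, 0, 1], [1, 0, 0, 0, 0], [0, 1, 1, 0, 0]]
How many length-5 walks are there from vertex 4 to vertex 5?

The number of length-5 walks from vertex 4 to vertex 5 is entry (4,5) of Q⁵, where Q is the adjacency matrix.
Q² = [[3, 0, 0, 0, 2], [0, 2, 2, 1, 0], [0, 2, 2, 1, 0], [0, 1, 1, 1, 0], [2, 0, 0, 0, 2]]
Q³ = [[0, 5, 5, 3, 0], [5, 0, 0, 0, 4], [5, 0, 0, 0, 4], [3, 0, 0, 0, 2], [0, 4, 4, 2, 0]]
Q⁴ = [[13, 0, 0, 0, 10], [0, 9, 9, 5, 0], [0, 9, 9, 5, 0], [0, 5, 5, 3, 0], [10, 0, 0, 0, 8]]
Q⁵ = [[0, 23, 23, 13, 0], [23, 0, 0, 0, 18], [23, 0, 0, 0, 18], [13, 0, 0, 0, 10], [0, 18, 18, 10, 0]]

10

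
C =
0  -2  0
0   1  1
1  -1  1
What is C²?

[[0, -2, -2], [1, 0, 2], [1, -4, 0]]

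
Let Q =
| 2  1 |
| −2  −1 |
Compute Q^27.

Q² = Q (a projection; rank 1, trace 1), so Q^27 = Q.

[[2, 1], [−2, −1]]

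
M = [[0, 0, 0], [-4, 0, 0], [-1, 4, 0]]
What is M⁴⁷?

M is strictly triangular, hence nilpotent: M³ = 0, so M⁴⁷ = 0.

[[0, 0, 0], [0, 0, 0], [0, 0, 0]]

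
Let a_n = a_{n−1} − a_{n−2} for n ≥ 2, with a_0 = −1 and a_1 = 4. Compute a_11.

With companion matrix A = [[1, −1], [1, 0]], [a_n, a_{n−1}]ᵀ = A·[a_{n−1}, a_{n−2}]ᵀ, so [a_11, a_10]ᵀ = A^10·[a_1, a_0]ᵀ.
A^10 = [[−1, 1], [−1, 0]], giving [a_11, a_10]ᵀ = [[−5], [−4]].

−5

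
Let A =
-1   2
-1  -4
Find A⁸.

[[-6049, -12610], [6305, 12866]]

tr A = -5 and det A = 6, so the characteristic polynomial is λ² − (-5)λ + (6) with roots -2 and -3.
Eigenvectors give P = [[-2, -1], [1, 1]] with P⁻¹ = [[-1, -1], [1, 2]], and A = P·diag(-2, -3)·P⁻¹.
Then A⁸ = P·diag(256, 6561)·P⁻¹ = [[-512, -6561], [256, 6561]] · [[-1, -1], [1, 2]] = [[-6049, -12610], [6305, 12866]].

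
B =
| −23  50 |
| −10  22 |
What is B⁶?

tr B = −1 and det B = −6, so the characteristic polynomial is λ² − (−1)λ + (−6) with roots −3 and 2.
Eigenvectors give P = [[5, 2], [2, 1]] with P⁻¹ = [[1, −2], [−2, 5]], and B = P·diag(−3, 2)·P⁻¹.
Then B⁶ = P·diag(729, 64)·P⁻¹ = [[3645, 128], [1458, 64]] · [[1, −2], [−2, 5]] = [[3389, −6650], [1330, −2596]].

[[3389, −6650], [1330, −2596]]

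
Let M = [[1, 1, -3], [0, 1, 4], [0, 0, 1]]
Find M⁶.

[[1, 6, 42], [0, 1, 24], [0, 0, 1]]

M = I + N where N = [[0, 1, -3], [0, 0, 4], [0, 0, 0]] is strictly upper-triangular, so N³ = 0.
(I + N)⁶ = I + 6·N + 15·N² = [[1, 6, 42], [0, 1, 24], [0, 0, 1]].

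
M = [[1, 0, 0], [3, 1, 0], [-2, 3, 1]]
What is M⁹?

M = I + N where N = [[0, 0, 0], [3, 0, 0], [-2, 3, 0]] is strictly lower-triangular, so N³ = 0.
(I + N)⁹ = I + 9·N + 36·N² = [[1, 0, 0], [27, 1, 0], [306, 27, 1]].

[[1, 0, 0], [27, 1, 0], [306, 27, 1]]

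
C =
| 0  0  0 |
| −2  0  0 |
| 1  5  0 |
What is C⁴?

C is strictly triangular, hence nilpotent: C³ = 0, so C⁴ = 0.

[[0, 0, 0], [0, 0, 0], [0, 0, 0]]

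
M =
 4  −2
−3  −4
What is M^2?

[[22, 0], [0, 22]]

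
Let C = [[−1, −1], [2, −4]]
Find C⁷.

[[1931, −2059], [4118, −4246]]

tr C = −5 and det C = 6, so the characteristic polynomial is λ² − (−5)λ + (6) with roots −3 and −2.
Eigenvectors give P = [[−1, 1], [−2, 1]] with P⁻¹ = [[1, −1], [2, −1]], and C = P·diag(−3, −2)·P⁻¹.
Then C⁷ = P·diag(−2187, −128)·P⁻¹ = [[2187, −128], [4374, −128]] · [[1, −1], [2, −1]] = [[1931, −2059], [4118, −4246]].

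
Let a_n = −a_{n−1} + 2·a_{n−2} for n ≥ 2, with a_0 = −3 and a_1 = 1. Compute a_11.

2729

With companion matrix B = [[−1, 2], [1, 0]], [a_n, a_{n−1}]ᵀ = B·[a_{n−1}, a_{n−2}]ᵀ, so [a_11, a_10]ᵀ = B¹⁰·[a_1, a_0]ᵀ.
B¹⁰ = [[683, −682], [−341, 342]], giving [a_11, a_10]ᵀ = [[2729], [−1367]].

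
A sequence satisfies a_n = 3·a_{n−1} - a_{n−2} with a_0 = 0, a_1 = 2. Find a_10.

13530

With companion matrix M = [[3, -1], [1, 0]], [a_n, a_{n−1}]ᵀ = M·[a_{n−1}, a_{n−2}]ᵀ, so [a_10, a_9]ᵀ = M^9·[a_1, a_0]ᵀ.
M^9 = [[6765, -2584], [2584, -987]], giving [a_10, a_9]ᵀ = [[13530], [5168]].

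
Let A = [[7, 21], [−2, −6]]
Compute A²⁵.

A² = A (a projection; rank 1, trace 1), so A²⁵ = A.

[[7, 21], [−2, −6]]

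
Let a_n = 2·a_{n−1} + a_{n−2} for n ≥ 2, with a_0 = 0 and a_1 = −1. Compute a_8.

−408

With companion matrix Q = [[2, 1], [1, 0]], [a_n, a_{n−1}]ᵀ = Q·[a_{n−1}, a_{n−2}]ᵀ, so [a_8, a_7]ᵀ = Q⁷·[a_1, a_0]ᵀ.
Q⁷ = [[408, 169], [169, 70]], giving [a_8, a_7]ᵀ = [[−408], [−169]].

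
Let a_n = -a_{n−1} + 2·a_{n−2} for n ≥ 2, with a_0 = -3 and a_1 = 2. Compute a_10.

-1708

With companion matrix M = [[-1, 2], [1, 0]], [a_n, a_{n−1}]ᵀ = M·[a_{n−1}, a_{n−2}]ᵀ, so [a_10, a_9]ᵀ = M⁹·[a_1, a_0]ᵀ.
M⁹ = [[-341, 342], [171, -170]], giving [a_10, a_9]ᵀ = [[-1708], [852]].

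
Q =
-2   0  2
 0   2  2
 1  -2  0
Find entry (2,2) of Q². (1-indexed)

0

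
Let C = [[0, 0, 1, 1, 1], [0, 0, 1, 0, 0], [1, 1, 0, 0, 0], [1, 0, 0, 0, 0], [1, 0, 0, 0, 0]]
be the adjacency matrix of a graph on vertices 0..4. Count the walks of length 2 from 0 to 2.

The number of length-2 walks from vertex 0 to vertex 2 is entry (0,2) of C^2, where C is the adjacency matrix.
C^2 = [[3, 1, 0, 0, 0], [1, 1, 0, 0, 0], [0, 0, 2, 1, 1], [0, 0, 1, 1, 1], [0, 0, 1, 1, 1]]

0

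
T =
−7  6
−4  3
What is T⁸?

tr T = −4 and det T = 3, so the characteristic polynomial is λ² − (−4)λ + (3) with roots −1 and −3.
Eigenvectors give P = [[1, 3], [1, 2]] with P⁻¹ = [[−2, 3], [1, −1]], and T = P·diag(−1, −3)·P⁻¹.
Then T⁸ = P·diag(1, 6561)·P⁻¹ = [[1, 19683], [1, 13122]] · [[−2, 3], [1, −1]] = [[19681, −19680], [13120, −13119]].

[[19681, −19680], [13120, −13119]]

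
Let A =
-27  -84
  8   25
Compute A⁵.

[[-1707, -5124], [488, 1465]]

tr A = -2 and det A = -3, so the characteristic polynomial is λ² − (-2)λ + (-3) with roots 1 and -3.
Eigenvectors give P = [[-3, 7], [1, -2]] with P⁻¹ = [[2, 7], [1, 3]], and A = P·diag(1, -3)·P⁻¹.
Then A⁵ = P·diag(1, -243)·P⁻¹ = [[-3, -1701], [1, 486]] · [[2, 7], [1, 3]] = [[-1707, -5124], [488, 1465]].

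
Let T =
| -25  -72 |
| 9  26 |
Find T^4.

[[-119, -360], [45, 136]]

tr T = 1 and det T = -2, so the characteristic polynomial is λ² − (1)λ + (-2) with roots -1 and 2.
Eigenvectors give P = [[-3, -8], [1, 3]] with P⁻¹ = [[-3, -8], [1, 3]], and T = P·diag(-1, 2)·P⁻¹.
Then T^4 = P·diag(1, 16)·P⁻¹ = [[-3, -128], [1, 48]] · [[-3, -8], [1, 3]] = [[-119, -360], [45, 136]].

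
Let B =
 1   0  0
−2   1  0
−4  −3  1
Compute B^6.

[[1, 0, 0], [−12, 1, 0], [66, −18, 1]]

B = I + N where N = [[0, 0, 0], [−2, 0, 0], [−4, −3, 0]] is strictly lower-triangular, so N^3 = 0.
(I + N)^6 = I + 6·N + 15·N^2 = [[1, 0, 0], [−12, 1, 0], [66, −18, 1]].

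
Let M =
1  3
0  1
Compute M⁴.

[[1, 12], [0, 1]]

M = I + N where N = [[0, 3], [0, 0]] is strictly upper-triangular, so N² = 0.
(I + N)⁴ = I + 4·N = [[1, 12], [0, 1]].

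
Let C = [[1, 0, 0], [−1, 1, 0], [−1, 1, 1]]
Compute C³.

[[1, 0, 0], [−3, 1, 0], [−6, 3, 1]]

C = I + N where N = [[0, 0, 0], [−1, 0, 0], [−1, 1, 0]] is strictly lower-triangular, so N³ = 0.
(I + N)³ = I + 3·N + 3·N² = [[1, 0, 0], [−3, 1, 0], [−6, 3, 1]].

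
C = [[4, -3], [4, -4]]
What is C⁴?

C² = [[4, 0], [0, 4]]
C³ = [[16, -12], [16, -16]]
C⁴ = [[16, 0], [0, 16]]

[[16, 0], [0, 16]]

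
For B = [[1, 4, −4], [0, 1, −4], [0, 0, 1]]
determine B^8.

B = I + N where N = [[0, 4, −4], [0, 0, −4], [0, 0, 0]] is strictly upper-triangular, so N^3 = 0.
(I + N)^8 = I + 8·N + 28·N^2 = [[1, 32, −480], [0, 1, −32], [0, 0, 1]].

[[1, 32, −480], [0, 1, −32], [0, 0, 1]]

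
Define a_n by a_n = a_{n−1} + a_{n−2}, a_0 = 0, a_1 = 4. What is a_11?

With companion matrix C = [[1, 1], [1, 0]], [a_n, a_{n−1}]ᵀ = C·[a_{n−1}, a_{n−2}]ᵀ, so [a_11, a_10]ᵀ = C^10·[a_1, a_0]ᵀ.
C^10 = [[89, 55], [55, 34]], giving [a_11, a_10]ᵀ = [[356], [220]].

356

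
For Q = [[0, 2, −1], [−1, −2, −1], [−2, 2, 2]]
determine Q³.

[[14, 4, −2], [−2, 10, −2], [−4, 4, 18]]

Q² = [[0, −6, −4], [4, 0, 1], [−6, −4, 4]]
Q³ = [[14, 4, −2], [−2, 10, −2], [−4, 4, 18]]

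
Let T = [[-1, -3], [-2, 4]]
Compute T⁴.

T² = [[7, -9], [-6, 22]]
T³ = [[11, -57], [-38, 106]]
T⁴ = [[103, -261], [-174, 538]]

[[103, -261], [-174, 538]]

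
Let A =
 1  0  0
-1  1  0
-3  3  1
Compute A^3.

[[1, 0, 0], [-3, 1, 0], [-18, 9, 1]]

A = I + N where N = [[0, 0, 0], [-1, 0, 0], [-3, 3, 0]] is strictly lower-triangular, so N^3 = 0.
(I + N)^3 = I + 3·N + 3·N^2 = [[1, 0, 0], [-3, 1, 0], [-18, 9, 1]].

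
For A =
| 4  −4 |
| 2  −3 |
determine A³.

A² = [[8, −4], [2, 1]]
A³ = [[24, −20], [10, −11]]

[[24, −20], [10, −11]]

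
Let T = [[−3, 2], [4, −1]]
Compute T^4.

T^2 = [[17, −8], [−16, 9]]
T^3 = [[−83, 42], [84, −41]]
T^4 = [[417, −208], [−416, 209]]

[[417, −208], [−416, 209]]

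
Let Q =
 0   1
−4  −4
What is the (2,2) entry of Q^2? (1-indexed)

12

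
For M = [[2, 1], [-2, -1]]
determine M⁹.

M² = M (a projection; rank 1, trace 1), so M⁹ = M.

[[2, 1], [-2, -1]]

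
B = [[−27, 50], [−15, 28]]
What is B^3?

[[−183, 350], [−105, 202]]

tr B = 1 and det B = −6, so the characteristic polynomial is λ² − (1)λ + (−6) with roots 3 and −2.
Eigenvectors give P = [[−5, 2], [−3, 1]] with P⁻¹ = [[1, −2], [3, −5]], and B = P·diag(3, −2)·P⁻¹.
Then B^3 = P·diag(27, −8)·P⁻¹ = [[−135, −16], [−81, −8]] · [[1, −2], [3, −5]] = [[−183, 350], [−105, 202]].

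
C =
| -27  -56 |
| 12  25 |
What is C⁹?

tr C = -2 and det C = -3, so the characteristic polynomial is λ² − (-2)λ + (-3) with roots -3 and 1.
Eigenvectors give P = [[7, 2], [-3, -1]] with P⁻¹ = [[1, 2], [-3, -7]], and C = P·diag(-3, 1)·P⁻¹.
Then C⁹ = P·diag(-19683, 1)·P⁻¹ = [[-137781, 2], [59049, -1]] · [[1, 2], [-3, -7]] = [[-137787, -275576], [59052, 118105]].

[[-137787, -275576], [59052, 118105]]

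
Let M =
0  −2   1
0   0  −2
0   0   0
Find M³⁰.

[[0, 0, 0], [0, 0, 0], [0, 0, 0]]

M is strictly triangular, hence nilpotent: M³ = 0, so M³⁰ = 0.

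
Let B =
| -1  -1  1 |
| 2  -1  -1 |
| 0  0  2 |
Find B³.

B² = [[-1, 2, 2], [-4, -1, 1], [0, 0, 4]]
B³ = [[5, -1, 1], [2, 5, -1], [0, 0, 8]]

[[5, -1, 1], [2, 5, -1], [0, 0, 8]]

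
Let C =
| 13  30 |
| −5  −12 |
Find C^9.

[[60073, 121170], [−20195, −40902]]

tr C = 1 and det C = −6, so the characteristic polynomial is λ² − (1)λ + (−6) with roots 3 and −2.
Eigenvectors give P = [[3, −2], [−1, 1]] with P⁻¹ = [[1, 2], [1, 3]], and C = P·diag(3, −2)·P⁻¹.
Then C^9 = P·diag(19683, −512)·P⁻¹ = [[59049, 1024], [−19683, −512]] · [[1, 2], [1, 3]] = [[60073, 121170], [−20195, −40902]].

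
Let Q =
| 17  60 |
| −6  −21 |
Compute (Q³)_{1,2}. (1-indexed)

780

tr Q = −4 and det Q = 3, so the characteristic polynomial is λ² − (−4)λ + (3) with roots −3 and −1.
Eigenvectors give P = [[−3, −10], [1, 3]] with P⁻¹ = [[3, 10], [−1, −3]], and Q = P·diag(−3, −1)·P⁻¹.
Then Q³ = P·diag(−27, −1)·P⁻¹ = [[81, 10], [−27, −3]] · [[3, 10], [−1, −3]] = [[233, 780], [−78, −261]].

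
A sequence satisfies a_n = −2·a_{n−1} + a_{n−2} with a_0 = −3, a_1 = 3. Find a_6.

With companion matrix A = [[−2, 1], [1, 0]], [a_n, a_{n−1}]ᵀ = A·[a_{n−1}, a_{n−2}]ᵀ, so [a_6, a_5]ᵀ = A^5·[a_1, a_0]ᵀ.
A^5 = [[−70, 29], [29, −12]], giving [a_6, a_5]ᵀ = [[−297], [123]].

−297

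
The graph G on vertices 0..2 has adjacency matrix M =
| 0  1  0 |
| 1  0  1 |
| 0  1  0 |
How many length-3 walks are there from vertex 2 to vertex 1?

The number of length-3 walks from vertex 2 to vertex 1 is entry (2,1) of M³, where M is the adjacency matrix.
M² = [[1, 0, 1], [0, 2, 0], [1, 0, 1]]
M³ = [[0, 2, 0], [2, 0, 2], [0, 2, 0]]

2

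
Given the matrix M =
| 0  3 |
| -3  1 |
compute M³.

M² = [[-9, 3], [-3, -8]]
M³ = [[-9, -24], [24, -17]]

[[-9, -24], [24, -17]]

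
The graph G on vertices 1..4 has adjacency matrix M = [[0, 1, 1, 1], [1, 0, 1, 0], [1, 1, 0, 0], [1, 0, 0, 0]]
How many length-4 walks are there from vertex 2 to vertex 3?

The number of length-4 walks from vertex 2 to vertex 3 is entry (2,3) of M⁴, where M is the adjacency matrix.
M² = [[3, 1, 1, 0], [1, 2, 1, 1], [1, 1, 2, 1], [0, 1, 1, 1]]
M³ = [[2, 4, 4, 3], [4, 2, 3, 1], [4, 3, 2, 1], [3, 1, 1, 0]]
M⁴ = [[11, 6, 6, 2], [6, 7, 6, 4], [6, 6, 7, 4], [2, 4, 4, 3]]

6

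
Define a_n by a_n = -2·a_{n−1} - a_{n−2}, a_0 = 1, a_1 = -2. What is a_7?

With companion matrix C = [[-2, -1], [1, 0]], [a_n, a_{n−1}]ᵀ = C·[a_{n−1}, a_{n−2}]ᵀ, so [a_7, a_6]ᵀ = C^6·[a_1, a_0]ᵀ.
C^6 = [[7, 6], [-6, -5]], giving [a_7, a_6]ᵀ = [[-8], [7]].

-8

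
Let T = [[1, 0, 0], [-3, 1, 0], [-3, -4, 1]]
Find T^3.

T = I + N where N = [[0, 0, 0], [-3, 0, 0], [-3, -4, 0]] is strictly lower-triangular, so N^3 = 0.
(I + N)^3 = I + 3·N + 3·N^2 = [[1, 0, 0], [-9, 1, 0], [27, -12, 1]].

[[1, 0, 0], [-9, 1, 0], [27, -12, 1]]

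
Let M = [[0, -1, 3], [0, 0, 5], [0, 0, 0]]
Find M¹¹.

[[0, 0, 0], [0, 0, 0], [0, 0, 0]]

M is strictly triangular, hence nilpotent: M³ = 0, so M¹¹ = 0.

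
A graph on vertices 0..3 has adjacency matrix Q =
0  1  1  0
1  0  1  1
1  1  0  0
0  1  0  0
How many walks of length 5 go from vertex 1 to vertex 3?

The number of length-5 walks from vertex 1 to vertex 3 is entry (1,3) of Q^5, where Q is the adjacency matrix.
Q^2 = [[2, 1, 1, 1], [1, 3, 1, 0], [1, 1, 2, 1], [1, 0, 1, 1]]
Q^3 = [[2, 4, 3, 1], [4, 2, 4, 3], [3, 4, 2, 1], [1, 3, 1, 0]]
Q^4 = [[7, 6, 6, 4], [6, 11, 6, 2], [6, 6, 7, 4], [4, 2, 4, 3]]
Q^5 = [[12, 17, 13, 6], [17, 14, 17, 11], [13, 17, 12, 6], [6, 11, 6, 2]]

11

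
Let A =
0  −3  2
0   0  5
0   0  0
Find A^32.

A is strictly triangular, hence nilpotent: A^3 = 0, so A^32 = 0.

[[0, 0, 0], [0, 0, 0], [0, 0, 0]]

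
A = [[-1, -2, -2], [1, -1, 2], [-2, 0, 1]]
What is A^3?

A^2 = [[3, 4, -4], [-6, -1, -2], [0, 4, 5]]
A^3 = [[9, -10, -2], [9, 13, 8], [-6, -4, 13]]

[[9, -10, -2], [9, 13, 8], [-6, -4, 13]]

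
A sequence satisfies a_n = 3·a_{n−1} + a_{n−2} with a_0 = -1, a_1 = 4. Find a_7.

4396

With companion matrix C = [[3, 1], [1, 0]], [a_n, a_{n−1}]ᵀ = C·[a_{n−1}, a_{n−2}]ᵀ, so [a_7, a_6]ᵀ = C⁶·[a_1, a_0]ᵀ.
C⁶ = [[1189, 360], [360, 109]], giving [a_7, a_6]ᵀ = [[4396], [1331]].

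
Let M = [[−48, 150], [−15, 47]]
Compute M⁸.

tr M = −1 and det M = −6, so the characteristic polynomial is λ² − (−1)λ + (−6) with roots 2 and −3.
Eigenvectors give P = [[3, 10], [1, 3]] with P⁻¹ = [[−3, 10], [1, −3]], and M = P·diag(2, −3)·P⁻¹.
Then M⁸ = P·diag(256, 6561)·P⁻¹ = [[768, 65610], [256, 19683]] · [[−3, 10], [1, −3]] = [[63306, −189150], [18915, −56489]].

[[63306, −189150], [18915, −56489]]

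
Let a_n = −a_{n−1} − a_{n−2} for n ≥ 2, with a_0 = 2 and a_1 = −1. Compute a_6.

2

With companion matrix A = [[−1, −1], [1, 0]], [a_n, a_{n−1}]ᵀ = A·[a_{n−1}, a_{n−2}]ᵀ, so [a_6, a_5]ᵀ = A⁵·[a_1, a_0]ᵀ.
A⁵ = [[0, 1], [−1, −1]], giving [a_6, a_5]ᵀ = [[2], [−1]].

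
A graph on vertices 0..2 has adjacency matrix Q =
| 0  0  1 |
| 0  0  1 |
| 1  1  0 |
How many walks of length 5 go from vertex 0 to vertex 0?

0

The number of length-5 walks from vertex 0 to vertex 0 is entry (0,0) of Q⁵, where Q is the adjacency matrix.
Q² = [[1, 1, 0], [1, 1, 0], [0, 0, 2]]
Q³ = [[0, 0, 2], [0, 0, 2], [2, 2, 0]]
Q⁴ = [[2, 2, 0], [2, 2, 0], [0, 0, 4]]
Q⁵ = [[0, 0, 4], [0, 0, 4], [4, 4, 0]]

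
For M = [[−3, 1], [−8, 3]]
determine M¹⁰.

M² = I (check: tr M = 0 and det M = −1), so M¹⁰ = I since 10 is even.

[[1, 0], [0, 1]]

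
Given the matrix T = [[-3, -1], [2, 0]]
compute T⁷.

[[-255, -127], [254, 126]]

tr T = -3 and det T = 2, so the characteristic polynomial is λ² − (-3)λ + (2) with roots -1 and -2.
Eigenvectors give P = [[-1, -1], [2, 1]] with P⁻¹ = [[1, 1], [-2, -1]], and T = P·diag(-1, -2)·P⁻¹.
Then T⁷ = P·diag(-1, -128)·P⁻¹ = [[1, 128], [-2, -128]] · [[1, 1], [-2, -1]] = [[-255, -127], [254, 126]].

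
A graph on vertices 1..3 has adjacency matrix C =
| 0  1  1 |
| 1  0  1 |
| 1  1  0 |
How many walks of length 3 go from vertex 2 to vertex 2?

2

The number of length-3 walks from vertex 2 to vertex 2 is entry (2,2) of C³, where C is the adjacency matrix.
C² = [[2, 1, 1], [1, 2, 1], [1, 1, 2]]
C³ = [[2, 3, 3], [3, 2, 3], [3, 3, 2]]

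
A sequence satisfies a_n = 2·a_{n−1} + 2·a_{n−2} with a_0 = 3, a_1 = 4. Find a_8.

With companion matrix A = [[2, 2], [1, 0]], [a_n, a_{n−1}]ᵀ = A·[a_{n−1}, a_{n−2}]ᵀ, so [a_8, a_7]ᵀ = A⁷·[a_1, a_0]ᵀ.
A⁷ = [[896, 656], [328, 240]], giving [a_8, a_7]ᵀ = [[5552], [2032]].

5552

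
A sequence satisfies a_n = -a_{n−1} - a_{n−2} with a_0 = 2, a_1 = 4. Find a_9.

2

With companion matrix C = [[-1, -1], [1, 0]], [a_n, a_{n−1}]ᵀ = C·[a_{n−1}, a_{n−2}]ᵀ, so [a_9, a_8]ᵀ = C⁸·[a_1, a_0]ᵀ.
C⁸ = [[0, 1], [-1, -1]], giving [a_9, a_8]ᵀ = [[2], [-6]].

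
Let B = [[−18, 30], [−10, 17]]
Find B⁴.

tr B = −1 and det B = −6, so the characteristic polynomial is λ² − (−1)λ + (−6) with roots 2 and −3.
Eigenvectors give P = [[3, 2], [2, 1]] with P⁻¹ = [[−1, 2], [2, −3]], and B = P·diag(2, −3)·P⁻¹.
Then B⁴ = P·diag(16, 81)·P⁻¹ = [[48, 162], [32, 81]] · [[−1, 2], [2, −3]] = [[276, −390], [130, −179]].

[[276, −390], [130, −179]]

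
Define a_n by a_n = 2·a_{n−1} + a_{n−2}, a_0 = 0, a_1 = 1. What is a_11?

5741

With companion matrix T = [[2, 1], [1, 0]], [a_n, a_{n−1}]ᵀ = T·[a_{n−1}, a_{n−2}]ᵀ, so [a_11, a_10]ᵀ = T^10·[a_1, a_0]ᵀ.
T^10 = [[5741, 2378], [2378, 985]], giving [a_11, a_10]ᵀ = [[5741], [2378]].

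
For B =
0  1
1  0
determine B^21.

[[0, 1], [1, 0]]

B² = I (check: tr B = 0 and det B = −1), so B^21 = B since 21 is odd.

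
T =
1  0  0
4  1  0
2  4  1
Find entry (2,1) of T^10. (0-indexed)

T = I + N where N = [[0, 0, 0], [4, 0, 0], [2, 4, 0]] is strictly lower-triangular, so N^3 = 0.
(I + N)^10 = I + 10·N + 45·N^2 = [[1, 0, 0], [40, 1, 0], [740, 40, 1]].

40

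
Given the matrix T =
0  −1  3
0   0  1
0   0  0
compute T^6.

[[0, 0, 0], [0, 0, 0], [0, 0, 0]]

T is strictly triangular, hence nilpotent: T^3 = 0, so T^6 = 0.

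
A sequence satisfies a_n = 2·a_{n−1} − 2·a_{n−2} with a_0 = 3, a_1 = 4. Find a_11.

With companion matrix M = [[2, −2], [1, 0]], [a_n, a_{n−1}]ᵀ = M·[a_{n−1}, a_{n−2}]ᵀ, so [a_11, a_10]ᵀ = M¹⁰·[a_1, a_0]ᵀ.
M¹⁰ = [[32, −64], [32, −32]], giving [a_11, a_10]ᵀ = [[−64], [32]].

−64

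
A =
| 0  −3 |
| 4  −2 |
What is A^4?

A^2 = [[−12, 6], [−8, −8]]
A^3 = [[24, 24], [−32, 40]]
A^4 = [[96, −120], [160, 16]]

[[96, −120], [160, 16]]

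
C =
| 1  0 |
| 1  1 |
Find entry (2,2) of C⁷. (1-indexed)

C = I + N where N = [[0, 0], [1, 0]] is strictly lower-triangular, so N² = 0.
(I + N)⁷ = I + 7·N = [[1, 0], [7, 1]].

1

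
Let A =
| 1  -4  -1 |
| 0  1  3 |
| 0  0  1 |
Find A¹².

A = I + N where N = [[0, -4, -1], [0, 0, 3], [0, 0, 0]] is strictly upper-triangular, so N³ = 0.
(I + N)¹² = I + 12·N + 66·N² = [[1, -48, -804], [0, 1, 36], [0, 0, 1]].

[[1, -48, -804], [0, 1, 36], [0, 0, 1]]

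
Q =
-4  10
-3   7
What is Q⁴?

tr Q = 3 and det Q = 2, so the characteristic polynomial is λ² − (3)λ + (2) with roots 1 and 2.
Eigenvectors give P = [[2, -5], [1, -3]] with P⁻¹ = [[3, -5], [1, -2]], and Q = P·diag(1, 2)·P⁻¹.
Then Q⁴ = P·diag(1, 16)·P⁻¹ = [[2, -80], [1, -48]] · [[3, -5], [1, -2]] = [[-74, 150], [-45, 91]].

[[-74, 150], [-45, 91]]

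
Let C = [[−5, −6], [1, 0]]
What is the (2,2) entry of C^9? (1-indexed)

37830

tr C = −5 and det C = 6, so the characteristic polynomial is λ² − (−5)λ + (6) with roots −3 and −2.
Eigenvectors give P = [[3, −2], [−1, 1]] with P⁻¹ = [[1, 2], [1, 3]], and C = P·diag(−3, −2)·P⁻¹.
Then C^9 = P·diag(−19683, −512)·P⁻¹ = [[−59049, 1024], [19683, −512]] · [[1, 2], [1, 3]] = [[−58025, −115026], [19171, 37830]].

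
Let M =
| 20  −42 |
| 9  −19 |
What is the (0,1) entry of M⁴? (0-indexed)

tr M = 1 and det M = −2, so the characteristic polynomial is λ² − (1)λ + (−2) with roots −1 and 2.
Eigenvectors give P = [[−2, 7], [−1, 3]] with P⁻¹ = [[3, −7], [1, −2]], and M = P·diag(−1, 2)·P⁻¹.
Then M⁴ = P·diag(1, 16)·P⁻¹ = [[−2, 112], [−1, 48]] · [[3, −7], [1, −2]] = [[106, −210], [45, −89]].

−210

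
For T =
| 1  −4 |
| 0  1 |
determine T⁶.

T = I + N where N = [[0, −4], [0, 0]] is strictly upper-triangular, so N² = 0.
(I + N)⁶ = I + 6·N = [[1, −24], [0, 1]].

[[1, −24], [0, 1]]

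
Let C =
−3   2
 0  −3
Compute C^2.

[[9, −12], [0, 9]]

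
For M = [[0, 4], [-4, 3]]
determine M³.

[[-48, -28], [28, -69]]

M² = [[-16, 12], [-12, -7]]
M³ = [[-48, -28], [28, -69]]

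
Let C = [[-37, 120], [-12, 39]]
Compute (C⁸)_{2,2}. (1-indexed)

65601

tr C = 2 and det C = -3, so the characteristic polynomial is λ² − (2)λ + (-3) with roots 3 and -1.
Eigenvectors give P = [[3, 10], [1, 3]] with P⁻¹ = [[-3, 10], [1, -3]], and C = P·diag(3, -1)·P⁻¹.
Then C⁸ = P·diag(6561, 1)·P⁻¹ = [[19683, 10], [6561, 3]] · [[-3, 10], [1, -3]] = [[-59039, 196800], [-19680, 65601]].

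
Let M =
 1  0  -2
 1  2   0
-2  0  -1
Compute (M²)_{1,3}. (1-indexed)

0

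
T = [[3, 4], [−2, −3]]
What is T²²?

T² = I (check: tr T = 0 and det T = −1), so T²² = I since 22 is even.

[[1, 0], [0, 1]]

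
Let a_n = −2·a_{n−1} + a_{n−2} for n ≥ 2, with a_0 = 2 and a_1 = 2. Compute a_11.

With companion matrix C = [[−2, 1], [1, 0]], [a_n, a_{n−1}]ᵀ = C·[a_{n−1}, a_{n−2}]ᵀ, so [a_11, a_10]ᵀ = C^10·[a_1, a_0]ᵀ.
C^10 = [[5741, −2378], [−2378, 985]], giving [a_11, a_10]ᵀ = [[6726], [−2786]].

6726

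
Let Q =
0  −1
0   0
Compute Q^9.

[[0, 0], [0, 0]]

Q is strictly triangular, hence nilpotent: Q^2 = 0, so Q^9 = 0.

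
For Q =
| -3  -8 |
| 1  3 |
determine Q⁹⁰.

[[1, 0], [0, 1]]

Q² = I (check: tr Q = 0 and det Q = -1), so Q⁹⁰ = I since 90 is even.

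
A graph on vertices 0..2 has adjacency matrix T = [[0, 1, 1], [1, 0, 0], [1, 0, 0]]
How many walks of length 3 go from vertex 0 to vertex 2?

2

The number of length-3 walks from vertex 0 to vertex 2 is entry (0,2) of T³, where T is the adjacency matrix.
T² = [[2, 0, 0], [0, 1, 1], [0, 1, 1]]
T³ = [[0, 2, 2], [2, 0, 0], [2, 0, 0]]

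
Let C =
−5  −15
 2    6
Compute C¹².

C² = C (a projection; rank 1, trace 1), so C¹² = C.

[[−5, −15], [2, 6]]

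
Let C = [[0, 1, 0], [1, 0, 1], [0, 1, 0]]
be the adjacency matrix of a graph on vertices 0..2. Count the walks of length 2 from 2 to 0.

1

The number of length-2 walks from vertex 2 to vertex 0 is entry (2,0) of C², where C is the adjacency matrix.
C² = [[1, 0, 1], [0, 2, 0], [1, 0, 1]]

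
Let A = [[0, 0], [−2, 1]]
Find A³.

A² = [[0, 0], [−2, 1]]
A³ = [[0, 0], [−2, 1]]

[[0, 0], [−2, 1]]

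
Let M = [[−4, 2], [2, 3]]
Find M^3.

[[−84, 34], [34, 35]]

M^2 = [[20, −2], [−2, 13]]
M^3 = [[−84, 34], [34, 35]]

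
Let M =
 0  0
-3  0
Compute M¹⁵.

[[0, 0], [0, 0]]

M is strictly triangular, hence nilpotent: M² = 0, so M¹⁵ = 0.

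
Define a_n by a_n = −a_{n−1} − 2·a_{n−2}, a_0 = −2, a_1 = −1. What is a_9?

With companion matrix A = [[−1, −2], [1, 0]], [a_n, a_{n−1}]ᵀ = A·[a_{n−1}, a_{n−2}]ᵀ, so [a_9, a_8]ᵀ = A^8·[a_1, a_0]ᵀ.
A^8 = [[−17, −6], [3, −14]], giving [a_9, a_8]ᵀ = [[29], [25]].

29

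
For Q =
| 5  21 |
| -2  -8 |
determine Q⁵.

[[185, 651], [-62, -218]]

tr Q = -3 and det Q = 2, so the characteristic polynomial is λ² − (-3)λ + (2) with roots -2 and -1.
Eigenvectors give P = [[-3, -7], [1, 2]] with P⁻¹ = [[2, 7], [-1, -3]], and Q = P·diag(-2, -1)·P⁻¹.
Then Q⁵ = P·diag(-32, -1)·P⁻¹ = [[96, 7], [-32, -2]] · [[2, 7], [-1, -3]] = [[185, 651], [-62, -218]].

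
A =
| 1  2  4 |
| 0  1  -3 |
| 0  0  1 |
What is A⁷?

A = I + N where N = [[0, 2, 4], [0, 0, -3], [0, 0, 0]] is strictly upper-triangular, so N³ = 0.
(I + N)⁷ = I + 7·N + 21·N² = [[1, 14, -98], [0, 1, -21], [0, 0, 1]].

[[1, 14, -98], [0, 1, -21], [0, 0, 1]]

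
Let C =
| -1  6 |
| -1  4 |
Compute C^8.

tr C = 3 and det C = 2, so the characteristic polynomial is λ² − (3)λ + (2) with roots 1 and 2.
Eigenvectors give P = [[3, 2], [1, 1]] with P⁻¹ = [[1, -2], [-1, 3]], and C = P·diag(1, 2)·P⁻¹.
Then C^8 = P·diag(1, 256)·P⁻¹ = [[3, 512], [1, 256]] · [[1, -2], [-1, 3]] = [[-509, 1530], [-255, 766]].

[[-509, 1530], [-255, 766]]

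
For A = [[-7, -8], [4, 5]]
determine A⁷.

tr A = -2 and det A = -3, so the characteristic polynomial is λ² − (-2)λ + (-3) with roots -3 and 1.
Eigenvectors give P = [[-2, -1], [1, 1]] with P⁻¹ = [[-1, -1], [1, 2]], and A = P·diag(-3, 1)·P⁻¹.
Then A⁷ = P·diag(-2187, 1)·P⁻¹ = [[4374, -1], [-2187, 1]] · [[-1, -1], [1, 2]] = [[-4375, -4376], [2188, 2189]].

[[-4375, -4376], [2188, 2189]]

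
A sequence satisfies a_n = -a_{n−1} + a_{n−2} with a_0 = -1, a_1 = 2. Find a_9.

89

With companion matrix M = [[-1, 1], [1, 0]], [a_n, a_{n−1}]ᵀ = M·[a_{n−1}, a_{n−2}]ᵀ, so [a_9, a_8]ᵀ = M^8·[a_1, a_0]ᵀ.
M^8 = [[34, -21], [-21, 13]], giving [a_9, a_8]ᵀ = [[89], [-55]].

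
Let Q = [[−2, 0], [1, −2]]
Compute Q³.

[[−8, 0], [12, −8]]

Q² = [[4, 0], [−4, 4]]
Q³ = [[−8, 0], [12, −8]]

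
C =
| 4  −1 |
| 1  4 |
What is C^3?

[[52, −47], [47, 52]]

C^2 = [[15, −8], [8, 15]]
C^3 = [[52, −47], [47, 52]]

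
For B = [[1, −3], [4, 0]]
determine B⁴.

B² = [[−11, −3], [4, −12]]
B³ = [[−23, 33], [−44, −12]]
B⁴ = [[109, 69], [−92, 132]]

[[109, 69], [−92, 132]]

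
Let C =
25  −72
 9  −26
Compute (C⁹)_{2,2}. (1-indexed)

−4616

tr C = −1 and det C = −2, so the characteristic polynomial is λ² − (−1)λ + (−2) with roots 1 and −2.
Eigenvectors give P = [[3, −8], [1, −3]] with P⁻¹ = [[3, −8], [1, −3]], and C = P·diag(1, −2)·P⁻¹.
Then C⁹ = P·diag(1, −512)·P⁻¹ = [[3, 4096], [1, 1536]] · [[3, −8], [1, −3]] = [[4105, −12312], [1539, −4616]].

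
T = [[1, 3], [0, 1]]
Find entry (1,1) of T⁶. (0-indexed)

1

T = I + N where N = [[0, 3], [0, 0]] is strictly upper-triangular, so N² = 0.
(I + N)⁶ = I + 6·N = [[1, 18], [0, 1]].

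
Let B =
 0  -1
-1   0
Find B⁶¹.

B² = I (check: tr B = 0 and det B = -1), so B⁶¹ = B since 61 is odd.

[[0, -1], [-1, 0]]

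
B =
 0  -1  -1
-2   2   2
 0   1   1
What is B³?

B² = [[2, -3, -3], [-4, 8, 8], [-2, 3, 3]]
B³ = [[6, -11, -11], [-16, 28, 28], [-6, 11, 11]]

[[6, -11, -11], [-16, 28, 28], [-6, 11, 11]]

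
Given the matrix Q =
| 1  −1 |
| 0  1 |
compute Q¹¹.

[[1, −11], [0, 1]]

Q = I + N where N = [[0, −1], [0, 0]] is strictly upper-triangular, so N² = 0.
(I + N)¹¹ = I + 11·N = [[1, −11], [0, 1]].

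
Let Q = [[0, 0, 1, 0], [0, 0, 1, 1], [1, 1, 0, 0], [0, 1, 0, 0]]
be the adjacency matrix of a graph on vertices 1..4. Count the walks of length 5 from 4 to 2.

The number of length-5 walks from vertex 4 to vertex 2 is entry (4,2) of Q⁵, where Q is the adjacency matrix.
Q² = [[1, 1, 0, 0], [1, 2, 0, 0], [0, 0, 2, 1], [0, 0, 1, 1]]
Q³ = [[0, 0, 2, 1], [0, 0, 3, 2], [2, 3, 0, 0], [1, 2, 0, 0]]
Q⁴ = [[2, 3, 0, 0], [3, 5, 0, 0], [0, 0, 5, 3], [0, 0, 3, 2]]
Q⁵ = [[0, 0, 5, 3], [0, 0, 8, 5], [5, 8, 0, 0], [3, 5, 0, 0]]

5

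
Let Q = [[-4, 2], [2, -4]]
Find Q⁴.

Q² = [[20, -16], [-16, 20]]
Q³ = [[-112, 104], [104, -112]]
Q⁴ = [[656, -640], [-640, 656]]

[[656, -640], [-640, 656]]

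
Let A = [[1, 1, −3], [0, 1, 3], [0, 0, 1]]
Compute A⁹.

[[1, 9, 81], [0, 1, 27], [0, 0, 1]]

A = I + N where N = [[0, 1, −3], [0, 0, 3], [0, 0, 0]] is strictly upper-triangular, so N³ = 0.
(I + N)⁹ = I + 9·N + 36·N² = [[1, 9, 81], [0, 1, 27], [0, 0, 1]].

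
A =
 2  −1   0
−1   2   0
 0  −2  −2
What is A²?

[[5, −4, 0], [−4, 5, 0], [2, 0, 4]]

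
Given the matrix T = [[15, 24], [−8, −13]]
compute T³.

[[111, 168], [−56, −85]]

tr T = 2 and det T = −3, so the characteristic polynomial is λ² − (2)λ + (−3) with roots 3 and −1.
Eigenvectors give P = [[−2, −3], [1, 2]] with P⁻¹ = [[−2, −3], [1, 2]], and T = P·diag(3, −1)·P⁻¹.
Then T³ = P·diag(27, −1)·P⁻¹ = [[−54, 3], [27, −2]] · [[−2, −3], [1, 2]] = [[111, 168], [−56, −85]].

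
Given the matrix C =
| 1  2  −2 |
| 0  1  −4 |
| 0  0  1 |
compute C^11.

[[1, 22, −462], [0, 1, −44], [0, 0, 1]]

C = I + N where N = [[0, 2, −2], [0, 0, −4], [0, 0, 0]] is strictly upper-triangular, so N^3 = 0.
(I + N)^11 = I + 11·N + 55·N^2 = [[1, 22, −462], [0, 1, −44], [0, 0, 1]].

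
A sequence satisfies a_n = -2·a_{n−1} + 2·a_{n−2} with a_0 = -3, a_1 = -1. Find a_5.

With companion matrix M = [[-2, 2], [1, 0]], [a_n, a_{n−1}]ᵀ = M·[a_{n−1}, a_{n−2}]ᵀ, so [a_5, a_4]ᵀ = M⁴·[a_1, a_0]ᵀ.
M⁴ = [[44, -32], [-16, 12]], giving [a_5, a_4]ᵀ = [[52], [-20]].

52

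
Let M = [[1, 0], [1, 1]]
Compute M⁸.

[[1, 0], [8, 1]]

M = I + N where N = [[0, 0], [1, 0]] is strictly lower-triangular, so N² = 0.
(I + N)⁸ = I + 8·N = [[1, 0], [8, 1]].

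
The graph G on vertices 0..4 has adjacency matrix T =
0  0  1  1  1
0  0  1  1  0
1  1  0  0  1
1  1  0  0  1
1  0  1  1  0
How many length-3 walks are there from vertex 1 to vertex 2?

The number of length-3 walks from vertex 1 to vertex 2 is entry (1,2) of T³, where T is the adjacency matrix.
T² = [[3, 2, 1, 1, 2], [2, 2, 0, 0, 2], [1, 0, 3, 3, 1], [1, 0, 3, 3, 1], [2, 2, 1, 1, 3]]
T³ = [[4, 2, 7, 7, 5], [2, 0, 6, 6, 2], [7, 6, 2, 2, 7], [7, 6, 2, 2, 7], [5, 2, 7, 7, 4]]

6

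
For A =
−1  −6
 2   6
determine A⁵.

tr A = 5 and det A = 6, so the characteristic polynomial is λ² − (5)λ + (6) with roots 3 and 2.
Eigenvectors give P = [[−3, −2], [2, 1]] with P⁻¹ = [[1, 2], [−2, −3]], and A = P·diag(3, 2)·P⁻¹.
Then A⁵ = P·diag(243, 32)·P⁻¹ = [[−729, −64], [486, 32]] · [[1, 2], [−2, −3]] = [[−601, −1266], [422, 876]].

[[−601, −1266], [422, 876]]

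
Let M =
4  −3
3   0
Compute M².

[[7, −12], [12, −9]]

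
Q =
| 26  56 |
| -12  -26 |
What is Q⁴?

[[16, 0], [0, 16]]

tr Q = 0 and det Q = -4, so the characteristic polynomial is λ² − (0)λ + (-4) with roots -2 and 2.
Eigenvectors give P = [[2, 7], [-1, -3]] with P⁻¹ = [[-3, -7], [1, 2]], and Q = P·diag(-2, 2)·P⁻¹.
Then Q⁴ = P·diag(16, 16)·P⁻¹ = [[32, 112], [-16, -48]] · [[-3, -7], [1, 2]] = [[16, 0], [0, 16]].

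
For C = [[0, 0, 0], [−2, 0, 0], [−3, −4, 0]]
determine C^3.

[[0, 0, 0], [0, 0, 0], [0, 0, 0]]

C is strictly triangular, hence nilpotent: C^3 = 0, so C^3 = 0.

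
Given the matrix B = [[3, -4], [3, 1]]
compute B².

[[-3, -16], [12, -11]]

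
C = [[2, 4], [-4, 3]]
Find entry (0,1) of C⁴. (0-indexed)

C² = [[-12, 20], [-20, -7]]
C³ = [[-104, 12], [-12, -101]]
C⁴ = [[-256, -380], [380, -351]]

-380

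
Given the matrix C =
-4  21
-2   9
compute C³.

[[-106, 399], [-38, 141]]

tr C = 5 and det C = 6, so the characteristic polynomial is λ² − (5)λ + (6) with roots 3 and 2.
Eigenvectors give P = [[3, 7], [1, 2]] with P⁻¹ = [[-2, 7], [1, -3]], and C = P·diag(3, 2)·P⁻¹.
Then C³ = P·diag(27, 8)·P⁻¹ = [[81, 56], [27, 16]] · [[-2, 7], [1, -3]] = [[-106, 399], [-38, 141]].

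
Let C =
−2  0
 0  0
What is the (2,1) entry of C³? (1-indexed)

C² = [[4, 0], [0, 0]]
C³ = [[−8, 0], [0, 0]]

0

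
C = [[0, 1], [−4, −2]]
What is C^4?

[[0, 8], [−32, −16]]

C^2 = [[−4, −2], [8, 0]]
C^3 = [[8, 0], [0, 8]]
C^4 = [[0, 8], [−32, −16]]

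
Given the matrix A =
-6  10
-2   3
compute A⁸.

[[1276, -2550], [510, -1019]]

tr A = -3 and det A = 2, so the characteristic polynomial is λ² − (-3)λ + (2) with roots -1 and -2.
Eigenvectors give P = [[2, 5], [1, 2]] with P⁻¹ = [[-2, 5], [1, -2]], and A = P·diag(-1, -2)·P⁻¹.
Then A⁸ = P·diag(1, 256)·P⁻¹ = [[2, 1280], [1, 512]] · [[-2, 5], [1, -2]] = [[1276, -2550], [510, -1019]].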